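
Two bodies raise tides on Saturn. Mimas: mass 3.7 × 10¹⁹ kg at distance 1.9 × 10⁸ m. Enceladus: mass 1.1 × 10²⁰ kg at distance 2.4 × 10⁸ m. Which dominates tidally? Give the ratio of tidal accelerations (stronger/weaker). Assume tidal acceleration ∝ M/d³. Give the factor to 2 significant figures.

Tidal acceleration ∝ M/d³, so compare M/d³ for each.
Mimas: (3.7 × 10¹⁹) / (1.9 × 10⁸)³ = 5.394 × 10⁻⁶
Enceladus: (1.1 × 10²⁰) / (2.4 × 10⁸)³ = 7.957 × 10⁻⁶
Ratio (larger/smaller) = 1.5

Enceladus, by a factor of ≈ 1.5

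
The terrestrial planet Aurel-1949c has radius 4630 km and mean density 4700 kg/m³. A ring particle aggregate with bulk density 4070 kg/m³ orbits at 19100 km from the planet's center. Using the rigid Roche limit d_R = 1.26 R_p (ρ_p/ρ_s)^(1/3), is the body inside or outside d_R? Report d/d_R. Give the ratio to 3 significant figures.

outside; d/d_R ≈ 3.12

d_R = 1.26 × (4630 km) × (4700/4070)^(1/3) = 6120 km
d/d_R = (19100) / (6120) = 3.12
Since d/d_R > 1, the body is outside the Roche limit.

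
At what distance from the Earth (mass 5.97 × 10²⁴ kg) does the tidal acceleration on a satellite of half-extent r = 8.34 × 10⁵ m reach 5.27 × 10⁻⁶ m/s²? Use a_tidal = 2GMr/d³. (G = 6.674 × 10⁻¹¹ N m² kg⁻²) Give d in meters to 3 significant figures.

2GMr/d³ = a_tidal  ⇒  d = (2GMr / a_tidal)^(1/3)
d = (2 × 6.674×10⁻¹¹ × (5.97 × 10²⁴) × (8.34 × 10⁵) / (5.27 × 10⁻⁶))^(1/3)
  = 5.01 × 10⁸ m

5.01 × 10⁸ m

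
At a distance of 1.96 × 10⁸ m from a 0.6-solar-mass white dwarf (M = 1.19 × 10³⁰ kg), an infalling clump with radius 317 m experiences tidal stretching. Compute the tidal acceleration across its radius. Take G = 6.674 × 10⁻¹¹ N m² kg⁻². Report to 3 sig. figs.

6.69 × 10⁻³ m/s²

Since r ≪ d, expand the inverse-square field across one radius to get the leading 2GMr/d³ term.
Δa = 2GMr/d³
   = 2 × (6.674 × 10⁻¹¹) × (1.19 × 10³⁰) × (317) / (1.96 × 10⁸)³
   = 6.69 × 10⁻³ m/s²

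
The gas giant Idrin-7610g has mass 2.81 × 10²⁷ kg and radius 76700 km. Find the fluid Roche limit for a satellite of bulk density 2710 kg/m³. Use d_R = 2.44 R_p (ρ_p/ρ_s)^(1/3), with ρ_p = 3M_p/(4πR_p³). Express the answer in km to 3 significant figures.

1.53 × 10⁵ km

ρ_p = 3M_p/(4πR_p³) = 3 × (2.81 × 10²⁷) / (4π × (7.67 × 10⁷ m)³) = 1490 kg/m³
d_R = 2.44 × 76700 km × (1490/2710)^(1/3)
    = 1.53 × 10⁵ km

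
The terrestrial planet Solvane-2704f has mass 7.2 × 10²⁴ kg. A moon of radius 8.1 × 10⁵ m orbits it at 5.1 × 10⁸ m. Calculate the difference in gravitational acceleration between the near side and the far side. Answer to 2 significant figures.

Differencing GM/(d−r)² and GM/(d+r)² to first order in r/d gives 4GMr/d³.
Δa = 4GMr/d³
   = 4 × (6.674 × 10⁻¹¹) × (7.2 × 10²⁴) × (8.1 × 10⁵) / (5.1 × 10⁸)³
   = 1.2 × 10⁻⁵ m/s²

1.2 × 10⁻⁵ m/s²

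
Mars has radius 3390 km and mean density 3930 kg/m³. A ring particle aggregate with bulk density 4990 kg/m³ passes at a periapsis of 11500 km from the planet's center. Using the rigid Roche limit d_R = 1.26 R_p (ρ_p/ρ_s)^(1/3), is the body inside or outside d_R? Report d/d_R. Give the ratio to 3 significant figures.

d_R = 1.26 × (3390 km) × (3930/4990)^(1/3) = 3945 km
d/d_R = (11500) / (3945) = 2.92
Since d/d_R > 1, the body is outside the Roche limit.

outside; d/d_R ≈ 2.92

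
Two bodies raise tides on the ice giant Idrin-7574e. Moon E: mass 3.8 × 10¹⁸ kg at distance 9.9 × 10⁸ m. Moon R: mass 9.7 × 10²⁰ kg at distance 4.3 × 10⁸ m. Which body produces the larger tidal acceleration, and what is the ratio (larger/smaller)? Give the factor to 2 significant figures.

Moon R, by a factor of ≈ 3100

Tidal stretch scales as M/d³; compute that for each body.
Moon E: (3.8 × 10¹⁸) / (9.9 × 10⁸)³ = 3.916 × 10⁻⁹
Moon R: (9.7 × 10²⁰) / (4.3 × 10⁸)³ = 1.220 × 10⁻⁵
Ratio (larger/smaller) = 3100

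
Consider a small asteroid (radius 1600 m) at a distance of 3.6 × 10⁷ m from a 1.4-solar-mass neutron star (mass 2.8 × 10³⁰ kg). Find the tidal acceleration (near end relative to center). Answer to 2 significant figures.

1.3 × 10¹ m/s²

a_tidal = 2GMr/d³
        = 2 × (6.674 × 10⁻¹¹) × (2.8 × 10³⁰) × (1600) / (3.6 × 10⁷)³
        = 1.3 × 10¹ m/s²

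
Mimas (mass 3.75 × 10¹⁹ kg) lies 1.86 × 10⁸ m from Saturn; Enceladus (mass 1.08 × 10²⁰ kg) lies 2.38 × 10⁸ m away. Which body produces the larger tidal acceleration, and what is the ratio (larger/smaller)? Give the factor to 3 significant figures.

The tide-raising term goes as M/d³ (the gradient of a 1/d² field).
Mimas: (3.75 × 10¹⁹) / (1.86 × 10⁸)³ = 5.828 × 10⁻⁶
Enceladus: (1.08 × 10²⁰) / (2.38 × 10⁸)³ = 8.011 × 10⁻⁶
Ratio (larger/smaller) = 1.37

Enceladus, by a factor of ≈ 1.37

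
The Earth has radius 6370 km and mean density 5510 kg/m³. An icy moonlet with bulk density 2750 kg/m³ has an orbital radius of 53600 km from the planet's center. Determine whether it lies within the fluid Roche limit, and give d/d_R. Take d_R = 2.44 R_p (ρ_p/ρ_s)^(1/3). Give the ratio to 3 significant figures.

outside; d/d_R ≈ 2.74

d_R = 2.44 × (6370 km) × (5510/2750)^(1/3) = 19590 km
d/d_R = (53600) / (19590) = 2.74
Since d/d_R > 1, the body is outside the Roche limit.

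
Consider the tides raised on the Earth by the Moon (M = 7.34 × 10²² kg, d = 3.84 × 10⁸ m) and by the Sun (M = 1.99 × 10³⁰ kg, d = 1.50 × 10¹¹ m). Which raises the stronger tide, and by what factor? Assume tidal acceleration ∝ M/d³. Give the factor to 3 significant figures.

The tide-raising term goes as M/d³ (the gradient of a 1/d² field).
The Moon: (7.34 × 10²²) / (3.84 × 10⁸)³ = 1.296 × 10⁻³
The Sun: (1.99 × 10³⁰) / (1.50 × 10¹¹)³ = 5.896 × 10⁻⁴
Ratio (larger/smaller) = 2.20

The Moon, by a factor of ≈ 2.20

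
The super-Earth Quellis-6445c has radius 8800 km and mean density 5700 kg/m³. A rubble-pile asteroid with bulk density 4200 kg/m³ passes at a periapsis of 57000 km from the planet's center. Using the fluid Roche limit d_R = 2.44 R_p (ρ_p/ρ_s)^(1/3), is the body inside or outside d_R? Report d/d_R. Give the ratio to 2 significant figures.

d_R = 2.44 × (8800 km) × (5700/4200)^(1/3) = 23770 km
d/d_R = (57000) / (23770) = 2.4
Since d/d_R > 1, the body is outside the Roche limit.

outside; d/d_R ≈ 2.4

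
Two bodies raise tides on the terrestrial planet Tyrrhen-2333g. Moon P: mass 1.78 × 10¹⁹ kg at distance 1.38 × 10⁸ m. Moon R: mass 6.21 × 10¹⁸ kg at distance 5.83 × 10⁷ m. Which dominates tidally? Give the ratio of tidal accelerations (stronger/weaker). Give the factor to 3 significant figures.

Moon R, by a factor of ≈ 4.63

The tide-raising term goes as M/d³ (the gradient of a 1/d² field).
Moon P: (1.78 × 10¹⁹) / (1.38 × 10⁸)³ = 6.773 × 10⁻⁶
Moon R: (6.21 × 10¹⁸) / (5.83 × 10⁷)³ = 3.134 × 10⁻⁵
Ratio (larger/smaller) = 4.63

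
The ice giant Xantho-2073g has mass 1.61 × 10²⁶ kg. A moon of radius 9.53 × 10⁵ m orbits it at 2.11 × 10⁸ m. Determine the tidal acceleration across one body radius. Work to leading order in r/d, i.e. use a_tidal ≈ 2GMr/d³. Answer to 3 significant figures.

The tidal stretch is the gradient of GM/d² times the body's extent r, hence the 1/d³ dependence.
Δg = 2GMr/d³
   = 2 × (6.674 × 10⁻¹¹) × (1.61 × 10²⁶) × (9.53 × 10⁵) / (2.11 × 10⁸)³
   = 2.18 × 10⁻³ m/s²

2.18 × 10⁻³ m/s²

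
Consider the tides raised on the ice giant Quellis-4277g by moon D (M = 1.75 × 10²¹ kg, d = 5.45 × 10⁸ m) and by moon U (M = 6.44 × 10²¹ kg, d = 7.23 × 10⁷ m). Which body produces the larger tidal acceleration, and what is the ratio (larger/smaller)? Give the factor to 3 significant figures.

Moon U, by a factor of ≈ 1580

Tidal acceleration ∝ M/d³, so compare M/d³ for each.
Moon D: (1.75 × 10²¹) / (5.45 × 10⁸)³ = 1.081 × 10⁻⁵
Moon U: (6.44 × 10²¹) / (7.23 × 10⁷)³ = 1.704 × 10⁻²
Ratio (larger/smaller) = 1580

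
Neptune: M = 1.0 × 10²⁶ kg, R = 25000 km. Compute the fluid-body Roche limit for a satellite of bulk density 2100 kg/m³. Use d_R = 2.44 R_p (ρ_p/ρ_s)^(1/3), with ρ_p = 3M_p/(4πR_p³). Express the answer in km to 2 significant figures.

ρ_p = 3M_p/(4πR_p³) = 3 × (1.0 × 10²⁶) / (4π × (2.5 × 10⁷ m)³) = 1500 kg/m³
d_R = 2.44 × 25000 km × (1500/2100)^(1/3)
    = 55000 km

55000 km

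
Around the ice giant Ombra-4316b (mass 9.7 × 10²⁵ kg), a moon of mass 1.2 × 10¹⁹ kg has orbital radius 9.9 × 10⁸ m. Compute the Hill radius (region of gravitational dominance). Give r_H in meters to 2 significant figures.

r_H ≈ a (m/3M)^(1/3)
    = (9.9 × 10⁸) × (1.2 × 10¹⁹ / (3 × 9.7 × 10²⁵))^(1/3)
    = 3.4 × 10⁶ m

3.4 × 10⁶ m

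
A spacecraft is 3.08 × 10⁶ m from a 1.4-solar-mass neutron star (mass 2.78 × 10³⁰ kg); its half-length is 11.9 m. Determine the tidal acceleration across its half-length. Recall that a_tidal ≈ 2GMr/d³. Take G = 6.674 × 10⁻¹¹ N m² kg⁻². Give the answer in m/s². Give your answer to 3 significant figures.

1.51 × 10² m/s²

Δg = 2GMr/d³
   = 2 × (6.674 × 10⁻¹¹) × (2.78 × 10³⁰) × (11.9) / (3.08 × 10⁶)³
   = 1.51 × 10² m/s²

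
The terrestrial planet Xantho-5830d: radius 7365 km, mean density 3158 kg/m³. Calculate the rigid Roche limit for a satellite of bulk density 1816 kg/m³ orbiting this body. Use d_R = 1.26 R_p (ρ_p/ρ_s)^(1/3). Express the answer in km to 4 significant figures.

11160 km

d_R = 1.26 × 7365 km × (3158/1816)^(1/3)
    = 11160 km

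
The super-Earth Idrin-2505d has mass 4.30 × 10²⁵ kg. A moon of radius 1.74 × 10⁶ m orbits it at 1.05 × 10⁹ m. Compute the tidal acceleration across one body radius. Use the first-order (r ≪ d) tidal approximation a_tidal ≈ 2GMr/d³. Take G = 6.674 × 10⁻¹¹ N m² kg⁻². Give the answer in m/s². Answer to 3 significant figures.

Δg = 2GMr/d³
   = 2 × (6.674 × 10⁻¹¹) × (4.30 × 10²⁵) × (1.74 × 10⁶) / (1.05 × 10⁹)³
   = 8.63 × 10⁻⁶ m/s²

8.63 × 10⁻⁶ m/s²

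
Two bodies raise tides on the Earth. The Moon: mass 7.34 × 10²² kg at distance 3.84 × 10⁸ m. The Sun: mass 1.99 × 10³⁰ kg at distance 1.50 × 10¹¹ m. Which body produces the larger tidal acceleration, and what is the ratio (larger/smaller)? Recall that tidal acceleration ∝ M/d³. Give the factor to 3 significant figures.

Tidal acceleration ∝ M/d³, so compare M/d³ for each.
The Moon: (7.34 × 10²²) / (3.84 × 10⁸)³ = 1.296 × 10⁻³
The Sun: (1.99 × 10³⁰) / (1.50 × 10¹¹)³ = 5.896 × 10⁻⁴
Ratio (larger/smaller) = 2.20

The Moon, by a factor of ≈ 2.20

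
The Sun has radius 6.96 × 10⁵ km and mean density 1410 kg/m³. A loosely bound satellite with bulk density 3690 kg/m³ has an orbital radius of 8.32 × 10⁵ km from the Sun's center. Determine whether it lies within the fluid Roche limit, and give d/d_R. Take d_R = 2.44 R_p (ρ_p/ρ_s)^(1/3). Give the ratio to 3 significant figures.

inside; d/d_R ≈ 0.675

d_R = 2.44 × (6.96 × 10⁵ km) × (1410/3690)^(1/3) = 1.232 × 10⁶ km
d/d_R = (8.32 × 10⁵) / (1.232 × 10⁶) = 0.675
Since d/d_R < 1, the body is inside the Roche limit.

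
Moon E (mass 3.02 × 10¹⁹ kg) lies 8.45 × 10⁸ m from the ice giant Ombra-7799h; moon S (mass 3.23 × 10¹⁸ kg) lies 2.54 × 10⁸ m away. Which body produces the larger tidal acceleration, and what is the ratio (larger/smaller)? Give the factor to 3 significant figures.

Moon S, by a factor of ≈ 3.94

Tidal stretch scales as M/d³; compute that for each body.
Moon E: (3.02 × 10¹⁹) / (8.45 × 10⁸)³ = 5.005 × 10⁻⁸
Moon S: (3.23 × 10¹⁸) / (2.54 × 10⁸)³ = 1.971 × 10⁻⁷
Ratio (larger/smaller) = 3.94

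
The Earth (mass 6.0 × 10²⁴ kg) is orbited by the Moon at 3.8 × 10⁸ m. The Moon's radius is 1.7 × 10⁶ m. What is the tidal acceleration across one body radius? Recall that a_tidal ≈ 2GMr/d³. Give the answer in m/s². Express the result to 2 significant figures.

2.5 × 10⁻⁵ m/s²

Δg = 2GMr/d³
   = 2 × (6.674 × 10⁻¹¹) × (6.0 × 10²⁴) × (1.7 × 10⁶) / (3.8 × 10⁸)³
   = 2.5 × 10⁻⁵ m/s²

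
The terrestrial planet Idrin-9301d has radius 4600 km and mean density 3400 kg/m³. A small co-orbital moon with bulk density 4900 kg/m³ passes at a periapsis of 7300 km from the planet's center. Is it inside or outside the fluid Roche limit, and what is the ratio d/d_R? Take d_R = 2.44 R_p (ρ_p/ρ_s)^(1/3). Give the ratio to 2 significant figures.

d_R = 2.44 × (4600 km) × (3400/4900)^(1/3) = 9937 km
d/d_R = (7300) / (9937) = 0.73
Since d/d_R < 1, the body is inside the Roche limit.

inside; d/d_R ≈ 0.73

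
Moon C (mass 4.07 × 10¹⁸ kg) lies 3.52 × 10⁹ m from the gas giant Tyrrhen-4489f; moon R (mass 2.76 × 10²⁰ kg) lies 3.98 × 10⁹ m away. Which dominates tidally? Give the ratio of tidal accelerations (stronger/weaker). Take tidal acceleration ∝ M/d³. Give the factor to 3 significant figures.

Tidal stretch scales as M/d³; compute that for each body.
Moon C: (4.07 × 10¹⁸) / (3.52 × 10⁹)³ = 9.332 × 10⁻¹¹
Moon R: (2.76 × 10²⁰) / (3.98 × 10⁹)³ = 4.378 × 10⁻⁹
Ratio (larger/smaller) = 46.9

Moon R, by a factor of ≈ 46.9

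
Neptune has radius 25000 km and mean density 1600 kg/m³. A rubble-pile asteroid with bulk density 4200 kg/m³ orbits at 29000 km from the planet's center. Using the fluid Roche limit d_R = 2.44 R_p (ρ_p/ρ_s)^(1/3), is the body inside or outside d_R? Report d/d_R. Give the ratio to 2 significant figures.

d_R = 2.44 × (25000 km) × (1600/4200)^(1/3) = 44220 km
d/d_R = (29000) / (44220) = 0.66
Since d/d_R < 1, the body is inside the Roche limit.

inside; d/d_R ≈ 0.66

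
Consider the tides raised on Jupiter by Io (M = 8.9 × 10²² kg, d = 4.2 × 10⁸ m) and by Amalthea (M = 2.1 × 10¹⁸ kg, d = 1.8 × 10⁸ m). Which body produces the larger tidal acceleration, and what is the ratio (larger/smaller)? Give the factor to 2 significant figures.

Io, by a factor of ≈ 3300

Tidal stretch scales as M/d³; compute that for each body.
Io: (8.9 × 10²²) / (4.2 × 10⁸)³ = 1.201 × 10⁻³
Amalthea: (2.1 × 10¹⁸) / (1.8 × 10⁸)³ = 3.601 × 10⁻⁷
Ratio (larger/smaller) = 3300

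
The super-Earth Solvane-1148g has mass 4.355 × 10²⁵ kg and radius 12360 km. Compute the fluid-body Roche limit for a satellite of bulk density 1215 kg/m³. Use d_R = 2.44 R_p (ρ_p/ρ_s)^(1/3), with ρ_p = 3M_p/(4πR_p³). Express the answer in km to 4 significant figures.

49910 km

ρ_p = 3M_p/(4πR_p³) = 3 × (4.355 × 10²⁵) / (4π × (1.236 × 10⁷ m)³) = 5506 kg/m³
d_R = 2.44 × 12360 km × (5506/1215)^(1/3)
    = 49910 km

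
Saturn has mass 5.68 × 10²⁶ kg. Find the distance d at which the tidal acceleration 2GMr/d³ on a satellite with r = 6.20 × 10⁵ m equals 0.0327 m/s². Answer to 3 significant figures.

2GMr/d³ = a_tidal  ⇒  d = (2GMr / a_tidal)^(1/3)
d = (2 × 6.674×10⁻¹¹ × (5.68 × 10²⁶) × (6.20 × 10⁵) / (0.0327))^(1/3)
  = 1.13 × 10⁸ m

1.13 × 10⁸ m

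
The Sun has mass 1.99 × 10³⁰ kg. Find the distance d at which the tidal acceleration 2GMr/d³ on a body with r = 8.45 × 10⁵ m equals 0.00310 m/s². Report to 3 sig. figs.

2GMr/d³ = a_tidal  ⇒  d = (2GMr / a_tidal)^(1/3)
d = (2 × 6.674×10⁻¹¹ × (1.99 × 10³⁰) × (8.45 × 10⁵) / (0.00310))^(1/3)
  = 4.17 × 10⁹ m

4.17 × 10⁹ m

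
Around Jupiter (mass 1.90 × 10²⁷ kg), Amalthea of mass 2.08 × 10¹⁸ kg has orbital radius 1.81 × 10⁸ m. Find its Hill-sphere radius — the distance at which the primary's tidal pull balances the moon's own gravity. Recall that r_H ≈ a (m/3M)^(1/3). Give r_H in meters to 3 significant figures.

1.29 × 10⁵ m

r_H ≈ a (m/3M)^(1/3)
    = (1.81 × 10⁸) × (2.08 × 10¹⁸ / (3 × 1.90 × 10²⁷))^(1/3)
    = 1.29 × 10⁵ m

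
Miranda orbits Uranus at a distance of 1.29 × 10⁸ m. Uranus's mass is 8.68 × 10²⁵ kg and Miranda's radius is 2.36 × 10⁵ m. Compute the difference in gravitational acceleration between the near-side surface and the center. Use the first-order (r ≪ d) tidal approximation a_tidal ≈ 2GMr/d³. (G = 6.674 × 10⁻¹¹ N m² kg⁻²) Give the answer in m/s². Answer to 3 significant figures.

1.27 × 10⁻³ m/s²

Δg = 2GMr/d³
   = 2 × (6.674 × 10⁻¹¹) × (8.68 × 10²⁵) × (2.36 × 10⁵) / (1.29 × 10⁸)³
   = 1.27 × 10⁻³ m/s²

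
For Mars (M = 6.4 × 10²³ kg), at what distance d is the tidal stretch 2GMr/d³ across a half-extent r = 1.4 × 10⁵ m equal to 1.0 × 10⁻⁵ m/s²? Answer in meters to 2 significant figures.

1.1 × 10⁸ m

2GMr/d³ = a_tidal  ⇒  d = (2GMr / a_tidal)^(1/3)
d = (2 × 6.674×10⁻¹¹ × (6.4 × 10²³) × (1.4 × 10⁵) / (1.0 × 10⁻⁵))^(1/3)
  = 1.1 × 10⁸ m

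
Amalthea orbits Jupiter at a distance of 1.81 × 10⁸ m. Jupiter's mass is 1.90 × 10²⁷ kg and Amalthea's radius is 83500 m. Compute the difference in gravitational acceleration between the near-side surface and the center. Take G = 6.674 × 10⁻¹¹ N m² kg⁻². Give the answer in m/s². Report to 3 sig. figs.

Differencing GM/(d−r)² and GM/d² to first order in r/d gives 2GMr/d³.
a_tidal = 2GMr/d³
        = 2 × (6.674 × 10⁻¹¹) × (1.90 × 10²⁷) × (83500) / (1.81 × 10⁸)³
        = 3.57 × 10⁻³ m/s²

3.57 × 10⁻³ m/s²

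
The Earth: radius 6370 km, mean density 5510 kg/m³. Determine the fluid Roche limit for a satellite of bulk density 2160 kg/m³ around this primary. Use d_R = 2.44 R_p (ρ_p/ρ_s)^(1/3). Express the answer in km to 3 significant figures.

21200 km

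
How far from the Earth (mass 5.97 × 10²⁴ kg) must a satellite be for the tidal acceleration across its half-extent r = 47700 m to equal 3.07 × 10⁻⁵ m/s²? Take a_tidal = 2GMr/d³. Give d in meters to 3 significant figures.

2GMr/d³ = a_tidal  ⇒  d = (2GMr / a_tidal)^(1/3)
d = (2 × 6.674×10⁻¹¹ × (5.97 × 10²⁴) × (47700) / (3.07 × 10⁻⁵))^(1/3)
  = 1.07 × 10⁸ m

1.07 × 10⁸ m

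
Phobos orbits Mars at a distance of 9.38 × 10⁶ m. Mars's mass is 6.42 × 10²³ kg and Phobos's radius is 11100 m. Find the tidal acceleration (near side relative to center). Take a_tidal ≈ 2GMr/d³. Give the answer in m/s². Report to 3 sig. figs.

1.15 × 10⁻³ m/s²

Differencing GM/(d−r)² and GM/d² to first order in r/d gives 2GMr/d³.
Δg = 2GMr/d³
   = 2 × (6.674 × 10⁻¹¹) × (6.42 × 10²³) × (11100) / (9.38 × 10⁶)³
   = 1.15 × 10⁻³ m/s²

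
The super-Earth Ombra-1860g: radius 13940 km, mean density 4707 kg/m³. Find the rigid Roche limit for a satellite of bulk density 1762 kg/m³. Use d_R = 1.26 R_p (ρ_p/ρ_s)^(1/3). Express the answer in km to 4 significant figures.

24370 km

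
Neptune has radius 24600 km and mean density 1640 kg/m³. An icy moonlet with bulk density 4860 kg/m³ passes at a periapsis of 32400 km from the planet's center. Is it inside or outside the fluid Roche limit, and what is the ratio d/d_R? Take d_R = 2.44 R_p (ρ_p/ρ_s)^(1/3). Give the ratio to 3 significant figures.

inside; d/d_R ≈ 0.775

d_R = 2.44 × (24600 km) × (1640/4860)^(1/3) = 41790 km
d/d_R = (32400) / (41790) = 0.775
Since d/d_R < 1, the body is inside the Roche limit.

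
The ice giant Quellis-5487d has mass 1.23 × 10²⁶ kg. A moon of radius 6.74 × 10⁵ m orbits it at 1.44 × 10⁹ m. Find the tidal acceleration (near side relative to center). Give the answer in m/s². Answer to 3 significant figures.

Δa = 2GMr/d³
   = 2 × (6.674 × 10⁻¹¹) × (1.23 × 10²⁶) × (6.74 × 10⁵) / (1.44 × 10⁹)³
   = 3.71 × 10⁻⁶ m/s²

3.71 × 10⁻⁶ m/s²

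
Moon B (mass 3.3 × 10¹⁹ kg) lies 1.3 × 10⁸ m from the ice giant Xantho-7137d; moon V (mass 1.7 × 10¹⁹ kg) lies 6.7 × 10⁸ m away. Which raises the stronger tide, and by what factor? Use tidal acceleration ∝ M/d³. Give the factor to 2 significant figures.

Moon B, by a factor of ≈ 270

The tide-raising term goes as M/d³ (the gradient of a 1/d² field).
Moon B: (3.3 × 10¹⁹) / (1.3 × 10⁸)³ = 1.502 × 10⁻⁵
Moon V: (1.7 × 10¹⁹) / (6.7 × 10⁸)³ = 5.652 × 10⁻⁸
Ratio (larger/smaller) = 270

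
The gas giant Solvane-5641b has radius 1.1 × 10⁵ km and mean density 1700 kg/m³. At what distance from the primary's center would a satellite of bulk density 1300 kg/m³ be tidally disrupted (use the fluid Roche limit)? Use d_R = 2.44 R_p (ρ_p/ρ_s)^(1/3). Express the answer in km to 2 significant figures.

2.9 × 10⁵ km

d_R = 2.44 × 1.1 × 10⁵ km × (1700/1300)^(1/3)
    = 2.9 × 10⁵ km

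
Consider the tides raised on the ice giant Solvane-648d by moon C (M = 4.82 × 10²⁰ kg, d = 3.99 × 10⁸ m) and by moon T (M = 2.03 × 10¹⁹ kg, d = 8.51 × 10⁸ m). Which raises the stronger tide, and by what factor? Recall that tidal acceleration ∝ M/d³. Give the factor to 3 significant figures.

Tidal acceleration ∝ M/d³, so compare M/d³ for each.
Moon C: (4.82 × 10²⁰) / (3.99 × 10⁸)³ = 7.588 × 10⁻⁶
Moon T: (2.03 × 10¹⁹) / (8.51 × 10⁸)³ = 3.294 × 10⁻⁸
Ratio (larger/smaller) = 230

Moon C, by a factor of ≈ 230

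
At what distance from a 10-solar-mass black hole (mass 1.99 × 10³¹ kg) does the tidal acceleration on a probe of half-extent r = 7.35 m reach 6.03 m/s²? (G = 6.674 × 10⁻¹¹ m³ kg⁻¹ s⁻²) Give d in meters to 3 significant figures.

1.48 × 10⁷ m

2GMr/d³ = a_tidal  ⇒  d = (2GMr / a_tidal)^(1/3)
d = (2 × 6.674×10⁻¹¹ × (1.99 × 10³¹) × (7.35) / (6.03))^(1/3)
  = 1.48 × 10⁷ m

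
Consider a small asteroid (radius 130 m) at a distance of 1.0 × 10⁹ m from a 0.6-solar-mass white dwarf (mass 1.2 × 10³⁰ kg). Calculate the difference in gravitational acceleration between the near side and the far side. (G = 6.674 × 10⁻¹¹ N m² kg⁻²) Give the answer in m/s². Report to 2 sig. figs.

4.2 × 10⁻⁵ m/s²

a_tidal = 4GMr/d³
        = 4 × (6.674 × 10⁻¹¹) × (1.2 × 10³⁰) × (130) / (1.0 × 10⁹)³
        = 4.2 × 10⁻⁵ m/s²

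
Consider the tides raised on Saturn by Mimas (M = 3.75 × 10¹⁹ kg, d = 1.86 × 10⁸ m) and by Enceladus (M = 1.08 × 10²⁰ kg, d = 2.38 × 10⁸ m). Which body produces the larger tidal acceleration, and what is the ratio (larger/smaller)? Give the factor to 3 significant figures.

Enceladus, by a factor of ≈ 1.37

Compare M/d³ for the two perturbers:
Mimas: (3.75 × 10¹⁹) / (1.86 × 10⁸)³ = 5.828 × 10⁻⁶
Enceladus: (1.08 × 10²⁰) / (2.38 × 10⁸)³ = 8.011 × 10⁻⁶
Ratio (larger/smaller) = 1.37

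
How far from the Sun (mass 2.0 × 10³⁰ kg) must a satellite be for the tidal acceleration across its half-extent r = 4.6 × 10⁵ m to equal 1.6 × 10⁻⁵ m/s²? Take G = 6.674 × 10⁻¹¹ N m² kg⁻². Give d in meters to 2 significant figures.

2GMr/d³ = a_tidal  ⇒  d = (2GMr / a_tidal)^(1/3)
d = (2 × 6.674×10⁻¹¹ × (2.0 × 10³⁰) × (4.6 × 10⁵) / (1.6 × 10⁻⁵))^(1/3)
  = 2.0 × 10¹⁰ m

2.0 × 10¹⁰ m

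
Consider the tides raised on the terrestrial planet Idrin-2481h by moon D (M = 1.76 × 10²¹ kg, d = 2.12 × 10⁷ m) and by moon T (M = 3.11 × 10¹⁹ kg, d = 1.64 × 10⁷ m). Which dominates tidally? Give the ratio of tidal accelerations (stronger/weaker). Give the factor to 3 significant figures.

Moon D, by a factor of ≈ 26.2

Compare M/d³ for the two perturbers:
Moon D: (1.76 × 10²¹) / (2.12 × 10⁷)³ = 1.847 × 10⁻¹
Moon T: (3.11 × 10¹⁹) / (1.64 × 10⁷)³ = 7.051 × 10⁻³
Ratio (larger/smaller) = 26.2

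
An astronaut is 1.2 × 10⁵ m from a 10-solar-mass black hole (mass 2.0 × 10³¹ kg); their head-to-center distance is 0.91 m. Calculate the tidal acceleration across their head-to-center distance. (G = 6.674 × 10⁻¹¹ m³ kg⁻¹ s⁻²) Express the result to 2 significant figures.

Differencing GM/(d−r)² and GM/d² to first order in r/d gives 2GMr/d³.
a_tidal = 2GMr/d³
        = 2 × (6.674 × 10⁻¹¹) × (2.0 × 10³¹) × (0.91) / (1.2 × 10⁵)³
        = 1.4 × 10⁶ m/s²

1.4 × 10⁶ m/s²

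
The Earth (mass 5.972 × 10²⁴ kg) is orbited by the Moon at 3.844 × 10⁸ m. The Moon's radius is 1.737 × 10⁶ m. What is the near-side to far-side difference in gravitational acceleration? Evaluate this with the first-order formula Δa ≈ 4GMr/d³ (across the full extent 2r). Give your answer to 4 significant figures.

4.875 × 10⁻⁵ m/s²

a_tidal = 4GMr/d³
        = 4 × (6.674 × 10⁻¹¹) × (5.972 × 10²⁴) × (1.737 × 10⁶) / (3.844 × 10⁸)³
        = 4.875 × 10⁻⁵ m/s²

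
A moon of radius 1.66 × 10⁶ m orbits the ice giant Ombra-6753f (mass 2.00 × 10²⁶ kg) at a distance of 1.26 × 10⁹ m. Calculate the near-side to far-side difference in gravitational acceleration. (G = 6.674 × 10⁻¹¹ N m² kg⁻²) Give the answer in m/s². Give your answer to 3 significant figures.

4.43 × 10⁻⁵ m/s²

Δa = 4GMr/d³
   = 4 × (6.674 × 10⁻¹¹) × (2.00 × 10²⁶) × (1.66 × 10⁶) / (1.26 × 10⁹)³
   = 4.43 × 10⁻⁵ m/s²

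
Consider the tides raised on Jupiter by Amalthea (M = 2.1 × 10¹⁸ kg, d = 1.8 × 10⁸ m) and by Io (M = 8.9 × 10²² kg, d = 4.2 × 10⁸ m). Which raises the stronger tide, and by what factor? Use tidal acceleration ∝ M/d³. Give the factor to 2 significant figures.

The tide-raising term goes as M/d³ (the gradient of a 1/d² field).
Amalthea: (2.1 × 10¹⁸) / (1.8 × 10⁸)³ = 3.601 × 10⁻⁷
Io: (8.9 × 10²²) / (4.2 × 10⁸)³ = 1.201 × 10⁻³
Ratio (larger/smaller) = 3300

Io, by a factor of ≈ 3300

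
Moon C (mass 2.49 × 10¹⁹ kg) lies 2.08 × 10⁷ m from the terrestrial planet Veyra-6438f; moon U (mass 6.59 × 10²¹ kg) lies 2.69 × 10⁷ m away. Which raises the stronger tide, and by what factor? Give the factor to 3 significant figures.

Tidal stretch scales as M/d³; compute that for each body.
Moon C: (2.49 × 10¹⁹) / (2.08 × 10⁷)³ = 2.767 × 10⁻³
Moon U: (6.59 × 10²¹) / (2.69 × 10⁷)³ = 3.386 × 10⁻¹
Ratio (larger/smaller) = 122

Moon U, by a factor of ≈ 122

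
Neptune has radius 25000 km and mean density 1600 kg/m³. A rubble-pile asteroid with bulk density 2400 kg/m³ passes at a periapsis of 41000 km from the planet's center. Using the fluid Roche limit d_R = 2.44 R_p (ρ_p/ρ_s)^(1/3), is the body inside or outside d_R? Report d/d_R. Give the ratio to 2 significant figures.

d_R = 2.44 × (25000 km) × (1600/2400)^(1/3) = 53290 km
d/d_R = (41000) / (53290) = 0.77
Since d/d_R < 1, the body is inside the Roche limit.

inside; d/d_R ≈ 0.77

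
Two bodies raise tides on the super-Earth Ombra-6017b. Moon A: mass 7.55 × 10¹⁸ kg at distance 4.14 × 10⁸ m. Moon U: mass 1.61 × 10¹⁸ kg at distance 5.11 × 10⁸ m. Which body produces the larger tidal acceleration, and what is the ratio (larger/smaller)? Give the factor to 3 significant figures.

Moon A, by a factor of ≈ 8.82

Tidal stretch scales as M/d³; compute that for each body.
Moon A: (7.55 × 10¹⁸) / (4.14 × 10⁸)³ = 1.064 × 10⁻⁷
Moon U: (1.61 × 10¹⁸) / (5.11 × 10⁸)³ = 1.207 × 10⁻⁸
Ratio (larger/smaller) = 8.82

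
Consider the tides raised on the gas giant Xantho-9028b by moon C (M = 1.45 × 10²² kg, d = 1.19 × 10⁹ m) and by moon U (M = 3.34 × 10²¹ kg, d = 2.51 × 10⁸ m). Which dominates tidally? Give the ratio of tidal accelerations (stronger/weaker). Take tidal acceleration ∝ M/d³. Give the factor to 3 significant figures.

Moon U, by a factor of ≈ 24.5

Tidal acceleration ∝ M/d³, so compare M/d³ for each.
Moon C: (1.45 × 10²²) / (1.19 × 10⁹)³ = 8.605 × 10⁻⁶
Moon U: (3.34 × 10²¹) / (2.51 × 10⁸)³ = 2.112 × 10⁻⁴
Ratio (larger/smaller) = 24.5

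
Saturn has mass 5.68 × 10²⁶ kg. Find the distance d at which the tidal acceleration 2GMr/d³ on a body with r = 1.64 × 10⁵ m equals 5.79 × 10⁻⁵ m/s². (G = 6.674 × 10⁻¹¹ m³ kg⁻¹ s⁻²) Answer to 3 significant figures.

2GMr/d³ = a_tidal  ⇒  d = (2GMr / a_tidal)^(1/3)
d = (2 × 6.674×10⁻¹¹ × (5.68 × 10²⁶) × (1.64 × 10⁵) / (5.79 × 10⁻⁵))^(1/3)
  = 5.99 × 10⁸ m

5.99 × 10⁸ m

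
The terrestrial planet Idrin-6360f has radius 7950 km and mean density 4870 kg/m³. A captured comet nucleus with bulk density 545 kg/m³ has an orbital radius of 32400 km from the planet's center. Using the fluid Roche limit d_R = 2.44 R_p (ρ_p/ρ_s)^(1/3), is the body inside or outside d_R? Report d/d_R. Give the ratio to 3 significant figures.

inside; d/d_R ≈ 0.805

d_R = 2.44 × (7950 km) × (4870/545)^(1/3) = 40250 km
d/d_R = (32400) / (40250) = 0.805
Since d/d_R < 1, the body is inside the Roche limit.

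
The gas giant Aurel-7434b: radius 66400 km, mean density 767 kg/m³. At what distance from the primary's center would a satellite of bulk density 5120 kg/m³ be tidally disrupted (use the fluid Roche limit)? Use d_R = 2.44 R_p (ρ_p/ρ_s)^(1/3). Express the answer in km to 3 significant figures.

86000 km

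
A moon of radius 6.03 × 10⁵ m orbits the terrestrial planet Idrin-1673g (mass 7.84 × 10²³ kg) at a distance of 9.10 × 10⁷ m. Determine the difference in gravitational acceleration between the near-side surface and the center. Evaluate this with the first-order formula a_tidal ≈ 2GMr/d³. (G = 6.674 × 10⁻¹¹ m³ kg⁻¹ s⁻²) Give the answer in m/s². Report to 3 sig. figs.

8.37 × 10⁻⁵ m/s²

Δg = 2GMr/d³
   = 2 × (6.674 × 10⁻¹¹) × (7.84 × 10²³) × (6.03 × 10⁵) / (9.10 × 10⁷)³
   = 8.37 × 10⁻⁵ m/s²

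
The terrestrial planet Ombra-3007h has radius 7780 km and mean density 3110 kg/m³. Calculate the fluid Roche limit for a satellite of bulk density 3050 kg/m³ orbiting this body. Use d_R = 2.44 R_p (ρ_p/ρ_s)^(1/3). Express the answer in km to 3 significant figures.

19100 km

d_R = 2.44 × 7780 km × (3110/3050)^(1/3)
    = 19100 km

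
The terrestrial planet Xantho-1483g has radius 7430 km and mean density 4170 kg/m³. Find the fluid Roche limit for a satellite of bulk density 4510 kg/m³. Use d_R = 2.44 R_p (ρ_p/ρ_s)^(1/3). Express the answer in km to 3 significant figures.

d_R = 2.44 × 7430 km × (4170/4510)^(1/3)
    = 17700 km

17700 km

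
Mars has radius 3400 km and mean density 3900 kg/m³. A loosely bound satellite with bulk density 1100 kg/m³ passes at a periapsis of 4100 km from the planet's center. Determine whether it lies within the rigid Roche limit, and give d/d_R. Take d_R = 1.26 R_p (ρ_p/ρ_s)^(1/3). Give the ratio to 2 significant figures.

d_R = 1.26 × (3400 km) × (3900/1100)^(1/3) = 6532 km
d/d_R = (4100) / (6532) = 0.63
Since d/d_R < 1, the body is inside the Roche limit.

inside; d/d_R ≈ 0.63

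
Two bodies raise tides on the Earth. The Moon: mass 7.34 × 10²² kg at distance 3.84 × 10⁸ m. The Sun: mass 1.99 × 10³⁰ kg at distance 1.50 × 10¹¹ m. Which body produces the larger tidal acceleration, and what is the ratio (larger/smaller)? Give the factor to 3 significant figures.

Tidal acceleration ∝ M/d³, so compare M/d³ for each.
The Moon: (7.34 × 10²²) / (3.84 × 10⁸)³ = 1.296 × 10⁻³
The Sun: (1.99 × 10³⁰) / (1.50 × 10¹¹)³ = 5.896 × 10⁻⁴
Ratio (larger/smaller) = 2.20

The Moon, by a factor of ≈ 2.20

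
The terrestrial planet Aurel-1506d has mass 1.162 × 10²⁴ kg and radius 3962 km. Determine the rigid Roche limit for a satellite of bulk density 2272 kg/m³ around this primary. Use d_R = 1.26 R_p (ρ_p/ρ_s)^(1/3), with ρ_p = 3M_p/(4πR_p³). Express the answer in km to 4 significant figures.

6251 km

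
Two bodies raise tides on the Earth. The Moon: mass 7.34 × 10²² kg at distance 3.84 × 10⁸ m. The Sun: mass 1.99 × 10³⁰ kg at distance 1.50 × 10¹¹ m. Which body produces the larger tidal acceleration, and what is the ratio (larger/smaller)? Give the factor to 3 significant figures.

The Moon, by a factor of ≈ 2.20

Compare M/d³ for the two perturbers:
The Moon: (7.34 × 10²²) / (3.84 × 10⁸)³ = 1.296 × 10⁻³
The Sun: (1.99 × 10³⁰) / (1.50 × 10¹¹)³ = 5.896 × 10⁻⁴
Ratio (larger/smaller) = 2.20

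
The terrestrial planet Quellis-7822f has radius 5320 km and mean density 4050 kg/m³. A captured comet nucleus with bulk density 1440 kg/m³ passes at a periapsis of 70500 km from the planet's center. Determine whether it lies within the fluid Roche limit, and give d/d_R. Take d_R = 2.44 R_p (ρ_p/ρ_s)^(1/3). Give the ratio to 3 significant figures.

d_R = 2.44 × (5320 km) × (4050/1440)^(1/3) = 18320 km
d/d_R = (70500) / (18320) = 3.85
Since d/d_R > 1, the body is outside the Roche limit.

outside; d/d_R ≈ 3.85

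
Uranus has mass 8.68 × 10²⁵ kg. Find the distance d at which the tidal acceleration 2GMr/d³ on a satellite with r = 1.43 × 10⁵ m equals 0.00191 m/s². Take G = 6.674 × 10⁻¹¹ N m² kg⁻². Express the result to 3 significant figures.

2GMr/d³ = a_tidal  ⇒  d = (2GMr / a_tidal)^(1/3)
d = (2 × 6.674×10⁻¹¹ × (8.68 × 10²⁵) × (1.43 × 10⁵) / (0.00191))^(1/3)
  = 9.54 × 10⁷ m

9.54 × 10⁷ m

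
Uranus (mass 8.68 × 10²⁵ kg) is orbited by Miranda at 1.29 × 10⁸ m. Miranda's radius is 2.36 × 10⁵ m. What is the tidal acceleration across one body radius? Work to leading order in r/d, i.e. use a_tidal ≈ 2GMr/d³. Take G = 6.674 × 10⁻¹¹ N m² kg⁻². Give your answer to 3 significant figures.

1.27 × 10⁻³ m/s²

Δa = 2GMr/d³
   = 2 × (6.674 × 10⁻¹¹) × (8.68 × 10²⁵) × (2.36 × 10⁵) / (1.29 × 10⁸)³
   = 1.27 × 10⁻³ m/s²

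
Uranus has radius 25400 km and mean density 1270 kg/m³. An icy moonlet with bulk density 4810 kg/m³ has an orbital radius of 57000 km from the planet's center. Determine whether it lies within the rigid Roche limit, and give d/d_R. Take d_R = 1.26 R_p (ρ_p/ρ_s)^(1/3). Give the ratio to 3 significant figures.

d_R = 1.26 × (25400 km) × (1270/4810)^(1/3) = 20530 km
d/d_R = (57000) / (20530) = 2.78
Since d/d_R > 1, the body is outside the Roche limit.

outside; d/d_R ≈ 2.78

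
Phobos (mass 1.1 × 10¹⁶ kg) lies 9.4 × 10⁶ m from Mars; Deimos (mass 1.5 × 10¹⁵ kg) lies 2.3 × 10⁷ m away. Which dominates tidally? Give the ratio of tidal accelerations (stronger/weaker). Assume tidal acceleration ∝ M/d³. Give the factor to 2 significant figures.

Tidal stretch scales as M/d³; compute that for each body.
Phobos: (1.1 × 10¹⁶) / (9.4 × 10⁶)³ = 1.324 × 10⁻⁵
Deimos: (1.5 × 10¹⁵) / (2.3 × 10⁷)³ = 1.233 × 10⁻⁷
Ratio (larger/smaller) = 110

Phobos, by a factor of ≈ 110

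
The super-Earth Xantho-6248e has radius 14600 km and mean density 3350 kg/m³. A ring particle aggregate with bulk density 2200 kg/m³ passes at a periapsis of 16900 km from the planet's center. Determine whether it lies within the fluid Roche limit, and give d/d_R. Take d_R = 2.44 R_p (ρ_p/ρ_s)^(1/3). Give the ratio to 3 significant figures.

d_R = 2.44 × (14600 km) × (3350/2200)^(1/3) = 40980 km
d/d_R = (16900) / (40980) = 0.412
Since d/d_R < 1, the body is inside the Roche limit.

inside; d/d_R ≈ 0.412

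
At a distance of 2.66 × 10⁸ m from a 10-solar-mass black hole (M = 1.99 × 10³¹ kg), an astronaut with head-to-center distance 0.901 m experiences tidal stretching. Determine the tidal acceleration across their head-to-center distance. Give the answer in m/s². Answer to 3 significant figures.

Differencing GM/(d−r)² and GM/d² to first order in r/d gives 2GMr/d³.
a_tidal = 2GMr/d³
        = 2 × (6.674 × 10⁻¹¹) × (1.99 × 10³¹) × (0.901) / (2.66 × 10⁸)³
        = 1.27 × 10⁻⁴ m/s²

1.27 × 10⁻⁴ m/s²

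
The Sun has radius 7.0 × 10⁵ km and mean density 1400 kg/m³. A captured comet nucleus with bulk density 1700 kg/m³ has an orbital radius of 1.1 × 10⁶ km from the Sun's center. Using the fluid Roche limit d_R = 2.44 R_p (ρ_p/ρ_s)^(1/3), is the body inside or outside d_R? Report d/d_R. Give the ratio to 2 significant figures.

d_R = 2.44 × (7.0 × 10⁵ km) × (1400/1700)^(1/3) = 1.601 × 10⁶ km
d/d_R = (1.1 × 10⁶) / (1.601 × 10⁶) = 0.69
Since d/d_R < 1, the body is inside the Roche limit.

inside; d/d_R ≈ 0.69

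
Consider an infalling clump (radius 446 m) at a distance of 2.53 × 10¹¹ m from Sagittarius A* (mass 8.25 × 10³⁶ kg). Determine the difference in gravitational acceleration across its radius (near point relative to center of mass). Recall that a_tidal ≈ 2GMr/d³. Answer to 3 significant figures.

Δg = 2GMr/d³
   = 2 × (6.674 × 10⁻¹¹) × (8.25 × 10³⁶) × (446) / (2.53 × 10¹¹)³
   = 3.03 × 10⁻⁵ m/s²

3.03 × 10⁻⁵ m/s²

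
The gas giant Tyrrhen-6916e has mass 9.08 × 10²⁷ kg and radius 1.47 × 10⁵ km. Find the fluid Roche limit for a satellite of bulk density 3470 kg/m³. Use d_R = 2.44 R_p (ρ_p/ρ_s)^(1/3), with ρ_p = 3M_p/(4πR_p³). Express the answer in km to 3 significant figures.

2.09 × 10⁵ km

ρ_p = 3M_p/(4πR_p³) = 3 × (9.08 × 10²⁷) / (4π × (1.47 × 10⁸ m)³) = 682 kg/m³
d_R = 2.44 × 1.47 × 10⁵ km × (682/3470)^(1/3)
    = 2.09 × 10⁵ km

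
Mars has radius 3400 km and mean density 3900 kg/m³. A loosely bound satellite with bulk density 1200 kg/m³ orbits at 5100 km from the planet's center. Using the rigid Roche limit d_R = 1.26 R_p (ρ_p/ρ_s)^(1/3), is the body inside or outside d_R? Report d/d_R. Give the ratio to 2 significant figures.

d_R = 1.26 × (3400 km) × (3900/1200)^(1/3) = 6346 km
d/d_R = (5100) / (6346) = 0.80
Since d/d_R < 1, the body is inside the Roche limit.

inside; d/d_R ≈ 0.80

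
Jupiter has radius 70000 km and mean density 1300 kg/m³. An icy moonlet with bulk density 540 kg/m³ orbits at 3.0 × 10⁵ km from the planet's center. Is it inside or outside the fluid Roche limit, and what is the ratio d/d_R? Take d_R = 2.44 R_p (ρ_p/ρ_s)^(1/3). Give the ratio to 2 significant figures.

outside; d/d_R ≈ 1.3

d_R = 2.44 × (70000 km) × (1300/540)^(1/3) = 2.289 × 10⁵ km
d/d_R = (3.0 × 10⁵) / (2.289 × 10⁵) = 1.3
Since d/d_R > 1, the body is outside the Roche limit.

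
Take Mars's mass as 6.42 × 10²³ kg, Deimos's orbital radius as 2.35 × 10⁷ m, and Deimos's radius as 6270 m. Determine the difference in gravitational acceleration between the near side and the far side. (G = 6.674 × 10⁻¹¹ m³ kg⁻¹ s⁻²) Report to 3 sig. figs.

8.28 × 10⁻⁵ m/s²

Near-to-far spans 2r, so the tidal difference is twice the near-to-center value: 4GMr/d³.
a_tidal = 4GMr/d³
        = 4 × (6.674 × 10⁻¹¹) × (6.42 × 10²³) × (6270) / (2.35 × 10⁷)³
        = 8.28 × 10⁻⁵ m/s²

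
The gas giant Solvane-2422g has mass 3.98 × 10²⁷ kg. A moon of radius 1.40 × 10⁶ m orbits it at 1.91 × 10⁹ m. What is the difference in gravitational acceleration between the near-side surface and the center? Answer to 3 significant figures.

1.07 × 10⁻⁴ m/s²

a_tidal = 2GMr/d³
        = 2 × (6.674 × 10⁻¹¹) × (3.98 × 10²⁷) × (1.40 × 10⁶) / (1.91 × 10⁹)³
        = 1.07 × 10⁻⁴ m/s²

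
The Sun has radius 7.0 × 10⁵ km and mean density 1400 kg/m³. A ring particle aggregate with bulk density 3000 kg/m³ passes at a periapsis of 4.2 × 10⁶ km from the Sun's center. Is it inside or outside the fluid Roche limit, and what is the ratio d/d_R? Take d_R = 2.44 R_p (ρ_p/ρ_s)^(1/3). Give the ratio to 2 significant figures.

d_R = 2.44 × (7.0 × 10⁵ km) × (1400/3000)^(1/3) = 1.325 × 10⁶ km
d/d_R = (4.2 × 10⁶) / (1.325 × 10⁶) = 3.2
Since d/d_R > 1, the body is outside the Roche limit.

outside; d/d_R ≈ 3.2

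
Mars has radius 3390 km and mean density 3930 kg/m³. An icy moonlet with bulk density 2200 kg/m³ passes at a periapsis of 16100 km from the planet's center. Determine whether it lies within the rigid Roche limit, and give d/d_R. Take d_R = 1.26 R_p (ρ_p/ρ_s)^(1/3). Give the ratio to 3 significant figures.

outside; d/d_R ≈ 3.11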